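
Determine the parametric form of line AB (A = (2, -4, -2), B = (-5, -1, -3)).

Direction vector d = B - A = (-5 - 2, -1 + 4, -3 + 2) = (-7, 3, -1)
Parametric form r = A + t·d:
x = 2 - 7t, y = -4 + 3t, z = -2 - t

x = 2 - 7t, y = -4 + 3t, z = -2 - t


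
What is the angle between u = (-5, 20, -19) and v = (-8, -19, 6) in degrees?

u·v = (-5)·(-8) + 20·(-19) + (-19)·6 = 40 - 380 - 114 = -454
|u| = √((-5)² + 20² + (-19)²) = √786 ≈ 28.04
|v| = √((-8)² + (-19)² + 6²) = √461 ≈ 21.47
cos θ = (u·v)/(|u||v|) = -454/(28.04·21.47) ≈ -0.7542
θ = arccos(-0.7542) ≈ 139°

139°


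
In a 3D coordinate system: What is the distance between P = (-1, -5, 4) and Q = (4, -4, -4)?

d = √[(x₂-x₁)² + (y₂-y₁)² + (z₂-z₁)²]
  = √[5² + 1² + (-8)²]
  = √[25 + 1 + 64]
  = √90
  ≈ 9.487

9.487


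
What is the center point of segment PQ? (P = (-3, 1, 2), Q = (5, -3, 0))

M = ((x₁+x₂)/2, (y₁+y₂)/2, (z₁+z₂)/2)
  = ((-3 + 5)/2, (1 - 3)/2, (2 + 0)/2)
  = (2/2, -2/2, 2/2)
  = (1, -1, 1)

(1, -1, 1)


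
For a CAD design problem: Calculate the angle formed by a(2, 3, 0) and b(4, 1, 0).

a·b = 2·4 + 3·1 + 0·0 = 8 + 3 + 0 = 11
|a| = √(2² + 3² + 0²) = √13 ≈ 3.606
|b| = √(4² + 1² + 0²) = √17 ≈ 4.123
cos θ = (a·b)/(|a||b|) = 11/(3.606·4.123) ≈ 0.7399
θ = arccos(0.7399) ≈ 42.27°

42.27°


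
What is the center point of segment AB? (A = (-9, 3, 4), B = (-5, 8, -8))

M = ((x₁+x₂)/2, (y₁+y₂)/2, (z₁+z₂)/2)
  = ((-9 - 5)/2, (3 + 8)/2, (4 - 8)/2)
  = (-14/2, 11/2, -4/2)
  = (-7, 5.5, -2)

(-7, 5.5, -2)


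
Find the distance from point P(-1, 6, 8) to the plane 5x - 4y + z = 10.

distance = |a·x₀ + b·y₀ + c·z₀ - d| / √(a² + b² + c²)
  = |5·(-1) + (-4)·6 + 1·8 - 10| / √(5² + (-4)² + 1²)
  = |-5 - 24 + 8 - 10| / √(25 + 16 + 1)
  = |-31| / √42
  = 31 / 6.481
  ≈ 4.783

4.783


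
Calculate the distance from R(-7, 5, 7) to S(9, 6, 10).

d = √[(x₂-x₁)² + (y₂-y₁)² + (z₂-z₁)²]
  = √[16² + 1² + 3²]
  = √[256 + 1 + 9]
  = √266
  ≈ 16.31

16.31


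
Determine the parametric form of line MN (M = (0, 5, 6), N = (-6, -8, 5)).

Direction vector d = N - M = (-6 + 0, -8 - 5, 5 - 6) = (-6, -13, -1)
Parametric form r = M + t·d:
x = 0 - 6t, y = 5 - 13t, z = 6 - t

x = 0 - 6t, y = 5 - 13t, z = 6 - t


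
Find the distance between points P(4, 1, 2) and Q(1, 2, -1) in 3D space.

d = √[(x₂-x₁)² + (y₂-y₁)² + (z₂-z₁)²]
  = √[(-3)² + 1² + (-3)²]
  = √[9 + 1 + 9]
  = √19
  ≈ 4.359

4.359


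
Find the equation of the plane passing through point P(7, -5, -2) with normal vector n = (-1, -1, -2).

The plane through P with normal n = (a, b, c) satisfies n·(r - P) = 0,
i.e. ax + by + cz = a·x₀ + b·y₀ + c·z₀.
d = (-1)·7 + (-1)·(-5) + (-2)·(-2)
  = -7 + 5 + 4
  = 2
Equation: -x - y - 2z = 2

-x - y - 2z = 2


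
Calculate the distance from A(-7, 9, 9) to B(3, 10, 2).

d = √[(x₂-x₁)² + (y₂-y₁)² + (z₂-z₁)²]
  = √[10² + 1² + (-7)²]
  = √[100 + 1 + 49]
  = √150
  ≈ 12.25

12.25


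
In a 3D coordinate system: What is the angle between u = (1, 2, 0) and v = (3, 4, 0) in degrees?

u·v = 1·3 + 2·4 + 0·0 = 3 + 8 + 0 = 11
|u| = √(1² + 2² + 0²) = √5 ≈ 2.236
|v| = √(3² + 4² + 0²) = √25 ≈ 5
cos θ = (u·v)/(|u||v|) = 11/(2.236·5) ≈ 0.9839
θ = arccos(0.9839) ≈ 10.3°

10.3°


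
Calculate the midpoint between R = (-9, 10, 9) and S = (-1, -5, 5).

M = ((x₁+x₂)/2, (y₁+y₂)/2, (z₁+z₂)/2)
  = ((-9 - 1)/2, (10 - 5)/2, (9 + 5)/2)
  = (-10/2, 5/2, 14/2)
  = (-5, 2.5, 7)

(-5, 2.5, 7)


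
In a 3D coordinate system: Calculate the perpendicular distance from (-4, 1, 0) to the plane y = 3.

distance = |a·x₀ + b·y₀ + c·z₀ - d| / √(a² + b² + c²)
  = |0·(-4) + 1·1 + 0·0 - 3| / √(0² + 1² + 0²)
  = |0 + 1 + 0 - 3| / √(0 + 1 + 0)
  = |-2| / √1
  = 2 / 1
  ≈ 2

2


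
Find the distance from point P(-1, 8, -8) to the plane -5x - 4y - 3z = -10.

distance = |a·x₀ + b·y₀ + c·z₀ - d| / √(a² + b² + c²)
  = |(-5)·(-1) + (-4)·8 + (-3)·(-8) - (-10)| / √((-5)² + (-4)² + (-3)²)
  = |5 - 32 + 24 + 10| / √(25 + 16 + 9)
  = |7| / √50
  = 7 / 7.071
  ≈ 0.9899

0.9899


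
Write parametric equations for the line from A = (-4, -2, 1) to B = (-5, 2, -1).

Direction vector d = B - A = (-5 + 4, 2 + 2, -1 - 1) = (-1, 4, -2)
Parametric form r = A + t·d:
x = -4 - t, y = -2 + 4t, z = 1 - 2t

x = -4 - t, y = -2 + 4t, z = 1 - 2t


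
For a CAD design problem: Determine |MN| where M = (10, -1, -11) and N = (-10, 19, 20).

d = √[(x₂-x₁)² + (y₂-y₁)² + (z₂-z₁)²]
  = √[(-20)² + 20² + 31²]
  = √[400 + 400 + 961]
  = √1761
  ≈ 41.96

41.96


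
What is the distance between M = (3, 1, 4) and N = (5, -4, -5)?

d = √[(x₂-x₁)² + (y₂-y₁)² + (z₂-z₁)²]
  = √[2² + (-5)² + (-9)²]
  = √[4 + 25 + 81]
  = √110
  ≈ 10.49

10.49


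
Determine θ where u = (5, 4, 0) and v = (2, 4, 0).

u·v = 5·2 + 4·4 + 0·0 = 10 + 16 + 0 = 26
|u| = √(5² + 4² + 0²) = √41 ≈ 6.403
|v| = √(2² + 4² + 0²) = √20 ≈ 4.472
cos θ = (u·v)/(|u||v|) = 26/(6.403·4.472) ≈ 0.908
θ = arccos(0.908) ≈ 24.78°

24.78°


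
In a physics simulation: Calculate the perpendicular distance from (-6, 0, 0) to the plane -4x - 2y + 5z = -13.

distance = |a·x₀ + b·y₀ + c·z₀ - d| / √(a² + b² + c²)
  = |(-4)·(-6) + (-2)·0 + 5·0 - (-13)| / √((-4)² + (-2)² + 5²)
  = |24 + 0 + 0 + 13| / √(16 + 4 + 25)
  = |37| / √45
  = 37 / 6.708
  ≈ 5.516

5.516


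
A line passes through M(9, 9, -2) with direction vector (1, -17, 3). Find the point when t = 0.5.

P(t) = M + t·d
  = (9 + 1·0.5, 9 + (-17)·0.5, -2 + 3·0.5)
  = (9 + 0.5, 9 - 8.5, -2 + 1.5)
  = (9.5, 0.5, -0.5)

(9.5, 0.5, -0.5)


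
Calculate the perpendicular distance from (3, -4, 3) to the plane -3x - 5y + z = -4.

distance = |a·x₀ + b·y₀ + c·z₀ - d| / √(a² + b² + c²)
  = |(-3)·3 + (-5)·(-4) + 1·3 - (-4)| / √((-3)² + (-5)² + 1²)
  = |-9 + 20 + 3 + 4| / √(9 + 25 + 1)
  = |18| / √35
  = 18 / 5.916
  ≈ 3.043

3.043


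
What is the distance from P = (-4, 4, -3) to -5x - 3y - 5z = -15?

distance = |a·x₀ + b·y₀ + c·z₀ - d| / √(a² + b² + c²)
  = |(-5)·(-4) + (-3)·4 + (-5)·(-3) - (-15)| / √((-5)² + (-3)² + (-5)²)
  = |20 - 12 + 15 + 15| / √(25 + 9 + 25)
  = |38| / √59
  = 38 / 7.681
  ≈ 4.947

4.947


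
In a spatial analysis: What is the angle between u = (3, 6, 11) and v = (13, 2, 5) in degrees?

u·v = 3·13 + 6·2 + 11·5 = 39 + 12 + 55 = 106
|u| = √(3² + 6² + 11²) = √166 ≈ 12.88
|v| = √(13² + 2² + 5²) = √198 ≈ 14.07
cos θ = (u·v)/(|u||v|) = 106/(12.88·14.07) ≈ 0.5847
θ = arccos(0.5847) ≈ 54.22°

54.22°


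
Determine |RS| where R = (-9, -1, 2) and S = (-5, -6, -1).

d = √[(x₂-x₁)² + (y₂-y₁)² + (z₂-z₁)²]
  = √[4² + (-5)² + (-3)²]
  = √[16 + 25 + 9]
  = √50
  ≈ 7.071

7.071


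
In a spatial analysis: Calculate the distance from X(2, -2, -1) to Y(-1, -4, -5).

d = √[(x₂-x₁)² + (y₂-y₁)² + (z₂-z₁)²]
  = √[(-3)² + (-2)² + (-4)²]
  = √[9 + 4 + 16]
  = √29
  ≈ 5.385

5.385


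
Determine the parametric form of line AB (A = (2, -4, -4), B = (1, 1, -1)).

Direction vector d = B - A = (1 - 2, 1 + 4, -1 + 4) = (-1, 5, 3)
Parametric form r = A + t·d:
x = 2 - t, y = -4 + 5t, z = -4 + 3t

x = 2 - t, y = -4 + 5t, z = -4 + 3t


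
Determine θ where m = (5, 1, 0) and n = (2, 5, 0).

m·n = 5·2 + 1·5 + 0·0 = 10 + 5 + 0 = 15
|m| = √(5² + 1² + 0²) = √26 ≈ 5.099
|n| = √(2² + 5² + 0²) = √29 ≈ 5.385
cos θ = (m·n)/(|m||n|) = 15/(5.099·5.385) ≈ 0.5463
θ = arccos(0.5463) ≈ 56.89°

56.89°


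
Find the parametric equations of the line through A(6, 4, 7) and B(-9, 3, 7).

Direction vector d = B - A = (-9 - 6, 3 - 4, 7 - 7) = (-15, -1, 0)
Parametric form r = A + t·d:
x = 6 - 15t, y = 4 - t, z = 7

x = 6 - 15t, y = 4 - t, z = 7


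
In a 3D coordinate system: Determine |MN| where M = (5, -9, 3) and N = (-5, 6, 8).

d = √[(x₂-x₁)² + (y₂-y₁)² + (z₂-z₁)²]
  = √[(-10)² + 15² + 5²]
  = √[100 + 225 + 25]
  = √350
  ≈ 18.71

18.71


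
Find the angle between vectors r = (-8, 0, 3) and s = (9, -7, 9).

r·s = (-8)·9 + 0·(-7) + 3·9 = -72 + 0 + 27 = -45
|r| = √((-8)² + 0² + 3²) = √73 ≈ 8.544
|s| = √(9² + (-7)² + 9²) = √211 ≈ 14.53
cos θ = (r·s)/(|r||s|) = -45/(8.544·14.53) ≈ -0.3626
θ = arccos(-0.3626) ≈ 111.3°

111.3°


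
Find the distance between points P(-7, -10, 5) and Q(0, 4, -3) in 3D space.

d = √[(x₂-x₁)² + (y₂-y₁)² + (z₂-z₁)²]
  = √[7² + 14² + (-8)²]
  = √[49 + 196 + 64]
  = √309
  ≈ 17.58

17.58


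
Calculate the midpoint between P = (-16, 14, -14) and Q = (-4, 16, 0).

M = ((x₁+x₂)/2, (y₁+y₂)/2, (z₁+z₂)/2)
  = ((-16 - 4)/2, (14 + 16)/2, (-14 + 0)/2)
  = (-20/2, 30/2, -14/2)
  = (-10, 15, -7)

(-10, 15, -7)


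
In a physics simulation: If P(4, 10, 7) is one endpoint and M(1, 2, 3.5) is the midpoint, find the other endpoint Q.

Q = 2M - P
  = (2·1 - 4, 2·2 - 10, 2·3.5 - 7)
  = (2 - 4, 4 - 10, 7 - 7)
  = (-2, -6, 0)

(-2, -6, 0)


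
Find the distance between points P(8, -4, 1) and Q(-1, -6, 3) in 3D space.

d = √[(x₂-x₁)² + (y₂-y₁)² + (z₂-z₁)²]
  = √[(-9)² + (-2)² + 2²]
  = √[81 + 4 + 4]
  = √89
  ≈ 9.434

9.434


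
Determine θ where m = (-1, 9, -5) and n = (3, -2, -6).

m·n = (-1)·3 + 9·(-2) + (-5)·(-6) = -3 - 18 + 30 = 9
|m| = √((-1)² + 9² + (-5)²) = √107 ≈ 10.34
|n| = √(3² + (-2)² + (-6)²) = √49 ≈ 7
cos θ = (m·n)/(|m||n|) = 9/(10.34·7) ≈ 0.1243
θ = arccos(0.1243) ≈ 82.86°

82.86°


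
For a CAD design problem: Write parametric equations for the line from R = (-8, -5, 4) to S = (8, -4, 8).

Direction vector d = S - R = (8 + 8, -4 + 5, 8 - 4) = (16, 1, 4)
Parametric form r = R + t·d:
x = -8 + 16t, y = -5 + t, z = 4 + 4t

x = -8 + 16t, y = -5 + t, z = 4 + 4t


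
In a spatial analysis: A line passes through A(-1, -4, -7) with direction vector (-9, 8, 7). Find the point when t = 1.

P(t) = A + t·d
  = (-1 + (-9)·1, -4 + 8·1, -7 + 7·1)
  = (-1 - 9, -4 + 8, -7 + 7)
  = (-10, 4, 0)

(-10, 4, 0)


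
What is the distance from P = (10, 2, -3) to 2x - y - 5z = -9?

distance = |a·x₀ + b·y₀ + c·z₀ - d| / √(a² + b² + c²)
  = |2·10 + (-1)·2 + (-5)·(-3) - (-9)| / √(2² + (-1)² + (-5)²)
  = |20 - 2 + 15 + 9| / √(4 + 1 + 25)
  = |42| / √30
  = 42 / 5.477
  ≈ 7.668

7.668


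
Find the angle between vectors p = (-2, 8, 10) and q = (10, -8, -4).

p·q = (-2)·10 + 8·(-8) + 10·(-4) = -20 - 64 - 40 = -124
|p| = √((-2)² + 8² + 10²) = √168 ≈ 12.96
|q| = √(10² + (-8)² + (-4)²) = √180 ≈ 13.42
cos θ = (p·q)/(|p||q|) = -124/(12.96·13.42) ≈ -0.7131
θ = arccos(-0.7131) ≈ 135.5°

135.5°


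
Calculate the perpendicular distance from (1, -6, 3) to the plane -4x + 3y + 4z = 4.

distance = |a·x₀ + b·y₀ + c·z₀ - d| / √(a² + b² + c²)
  = |(-4)·1 + 3·(-6) + 4·3 - 4| / √((-4)² + 3² + 4²)
  = |-4 - 18 + 12 - 4| / √(16 + 9 + 16)
  = |-14| / √41
  = 14 / 6.403
  ≈ 2.186

2.186


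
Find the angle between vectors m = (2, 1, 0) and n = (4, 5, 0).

m·n = 2·4 + 1·5 + 0·0 = 8 + 5 + 0 = 13
|m| = √(2² + 1² + 0²) = √5 ≈ 2.236
|n| = √(4² + 5² + 0²) = √41 ≈ 6.403
cos θ = (m·n)/(|m||n|) = 13/(2.236·6.403) ≈ 0.908
θ = arccos(0.908) ≈ 24.78°

24.78°


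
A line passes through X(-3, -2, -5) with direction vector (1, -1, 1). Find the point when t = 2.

P(t) = X + t·d
  = (-3 + 1·2, -2 + (-1)·2, -5 + 1·2)
  = (-3 + 2, -2 - 2, -5 + 2)
  = (-1, -4, -3)

(-1, -4, -3)


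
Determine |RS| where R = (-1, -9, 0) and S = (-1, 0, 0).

d = √[(x₂-x₁)² + (y₂-y₁)² + (z₂-z₁)²]
  = √[0² + 9² + 0²]
  = √[0 + 81 + 0]
  = √81
  ≈ 9

9


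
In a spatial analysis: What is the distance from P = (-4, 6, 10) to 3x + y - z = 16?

distance = |a·x₀ + b·y₀ + c·z₀ - d| / √(a² + b² + c²)
  = |3·(-4) + 1·6 + (-1)·10 - 16| / √(3² + 1² + (-1)²)
  = |-12 + 6 - 10 - 16| / √(9 + 1 + 1)
  = |-32| / √11
  = 32 / 3.317
  ≈ 9.648

9.648


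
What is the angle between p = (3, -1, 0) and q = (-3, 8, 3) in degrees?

p·q = 3·(-3) + (-1)·8 + 0·3 = -9 - 8 + 0 = -17
|p| = √(3² + (-1)² + 0²) = √10 ≈ 3.162
|q| = √((-3)² + 8² + 3²) = √82 ≈ 9.055
cos θ = (p·q)/(|p||q|) = -17/(3.162·9.055) ≈ -0.5937
θ = arccos(-0.5937) ≈ 126.4°

126.4°


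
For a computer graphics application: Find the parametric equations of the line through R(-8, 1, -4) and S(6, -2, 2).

Direction vector d = S - R = (6 + 8, -2 - 1, 2 + 4) = (14, -3, 6)
Parametric form r = R + t·d:
x = -8 + 14t, y = 1 - 3t, z = -4 + 6t

x = -8 + 14t, y = 1 - 3t, z = -4 + 6t


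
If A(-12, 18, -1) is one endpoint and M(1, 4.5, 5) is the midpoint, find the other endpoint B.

B = 2M - A
  = (2·1 - (-12), 2·4.5 - 18, 2·5 - (-1))
  = (2 + 12, 9 - 18, 10 + 1)
  = (14, -9, 11)

(14, -9, 11)


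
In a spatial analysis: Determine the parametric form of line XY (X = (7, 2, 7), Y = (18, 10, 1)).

Direction vector d = Y - X = (18 - 7, 10 - 2, 1 - 7) = (11, 8, -6)
Parametric form r = X + t·d:
x = 7 + 11t, y = 2 + 8t, z = 7 - 6t

x = 7 + 11t, y = 2 + 8t, z = 7 - 6t


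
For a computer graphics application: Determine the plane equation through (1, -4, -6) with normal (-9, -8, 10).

The plane through P with normal n = (a, b, c) satisfies n·(r - P) = 0,
i.e. ax + by + cz = a·x₀ + b·y₀ + c·z₀.
d = (-9)·1 + (-8)·(-4) + 10·(-6)
  = -9 + 32 - 60
  = -37
Equation: -9x - 8y + 10z = -37

-9x - 8y + 10z = -37


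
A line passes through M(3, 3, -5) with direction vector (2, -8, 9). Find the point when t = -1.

P(t) = M + t·d
  = (3 + 2·(-1), 3 + (-8)·(-1), -5 + 9·(-1))
  = (3 - 2, 3 + 8, -5 - 9)
  = (1, 11, -14)

(1, 11, -14)


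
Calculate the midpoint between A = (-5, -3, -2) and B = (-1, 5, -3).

M = ((x₁+x₂)/2, (y₁+y₂)/2, (z₁+z₂)/2)
  = ((-5 - 1)/2, (-3 + 5)/2, (-2 - 3)/2)
  = (-6/2, 2/2, -5/2)
  = (-3, 1, -2.5)

(-3, 1, -2.5)


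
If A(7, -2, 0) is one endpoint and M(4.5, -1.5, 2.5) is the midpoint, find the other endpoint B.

B = 2M - A
  = (2·4.5 - 7, 2·(-1.5) - (-2), 2·2.5 - 0)
  = (9 - 7, -3 + 2, 5 + 0)
  = (2, -1, 5)

(2, -1, 5)


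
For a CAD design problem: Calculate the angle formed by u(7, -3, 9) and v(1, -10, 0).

u·v = 7·1 + (-3)·(-10) + 9·0 = 7 + 30 + 0 = 37
|u| = √(7² + (-3)² + 9²) = √139 ≈ 11.79
|v| = √(1² + (-10)² + 0²) = √101 ≈ 10.05
cos θ = (u·v)/(|u||v|) = 37/(11.79·10.05) ≈ 0.3123
θ = arccos(0.3123) ≈ 71.8°

71.8°


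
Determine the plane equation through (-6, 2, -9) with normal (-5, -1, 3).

The plane through P with normal n = (a, b, c) satisfies n·(r - P) = 0,
i.e. ax + by + cz = a·x₀ + b·y₀ + c·z₀.
d = (-5)·(-6) + (-1)·2 + 3·(-9)
  = 30 - 2 - 27
  = 1
Equation: -5x - y + 3z = 1

-5x - y + 3z = 1


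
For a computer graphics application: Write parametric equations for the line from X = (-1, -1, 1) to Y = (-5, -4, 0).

Direction vector d = Y - X = (-5 + 1, -4 + 1, 0 - 1) = (-4, -3, -1)
Parametric form r = X + t·d:
x = -1 - 4t, y = -1 - 3t, z = 1 - t

x = -1 - 4t, y = -1 - 3t, z = 1 - t


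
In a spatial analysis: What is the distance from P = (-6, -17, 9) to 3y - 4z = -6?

distance = |a·x₀ + b·y₀ + c·z₀ - d| / √(a² + b² + c²)
  = |0·(-6) + 3·(-17) + (-4)·9 - (-6)| / √(0² + 3² + (-4)²)
  = |0 - 51 - 36 + 6| / √(0 + 9 + 16)
  = |-81| / √25
  = 81 / 5
  ≈ 16.2

16.2


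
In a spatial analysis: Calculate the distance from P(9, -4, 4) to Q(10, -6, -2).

d = √[(x₂-x₁)² + (y₂-y₁)² + (z₂-z₁)²]
  = √[1² + (-2)² + (-6)²]
  = √[1 + 4 + 36]
  = √41
  ≈ 6.403

6.403


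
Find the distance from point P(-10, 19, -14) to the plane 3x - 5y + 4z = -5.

distance = |a·x₀ + b·y₀ + c·z₀ - d| / √(a² + b² + c²)
  = |3·(-10) + (-5)·19 + 4·(-14) - (-5)| / √(3² + (-5)² + 4²)
  = |-30 - 95 - 56 + 5| / √(9 + 25 + 16)
  = |-176| / √50
  = 176 / 7.071
  ≈ 24.89

24.89


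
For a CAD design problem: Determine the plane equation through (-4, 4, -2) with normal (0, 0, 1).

The plane through P with normal n = (a, b, c) satisfies n·(r - P) = 0,
i.e. ax + by + cz = a·x₀ + b·y₀ + c·z₀.
d = 0·(-4) + 0·4 + 1·(-2)
  = 0 + 0 - 2
  = -2
Equation: z = -2

z = -2


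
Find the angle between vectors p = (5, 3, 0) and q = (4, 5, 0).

p·q = 5·4 + 3·5 + 0·0 = 20 + 15 + 0 = 35
|p| = √(5² + 3² + 0²) = √34 ≈ 5.831
|q| = √(4² + 5² + 0²) = √41 ≈ 6.403
cos θ = (p·q)/(|p||q|) = 35/(5.831·6.403) ≈ 0.9374
θ = arccos(0.9374) ≈ 20.38°

20.38°


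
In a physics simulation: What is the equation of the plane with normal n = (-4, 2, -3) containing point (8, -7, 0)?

The plane through P with normal n = (a, b, c) satisfies n·(r - P) = 0,
i.e. ax + by + cz = a·x₀ + b·y₀ + c·z₀.
d = (-4)·8 + 2·(-7) + (-3)·0
  = -32 - 14 + 0
  = -46
Equation: -4x + 2y - 3z = -46

-4x + 2y - 3z = -46


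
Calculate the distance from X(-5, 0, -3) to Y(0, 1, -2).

d = √[(x₂-x₁)² + (y₂-y₁)² + (z₂-z₁)²]
  = √[5² + 1² + 1²]
  = √[25 + 1 + 1]
  = √27
  ≈ 5.196

5.196


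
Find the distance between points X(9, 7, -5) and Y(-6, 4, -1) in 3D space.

d = √[(x₂-x₁)² + (y₂-y₁)² + (z₂-z₁)²]
  = √[(-15)² + (-3)² + 4²]
  = √[225 + 9 + 16]
  = √250
  ≈ 15.81

15.81


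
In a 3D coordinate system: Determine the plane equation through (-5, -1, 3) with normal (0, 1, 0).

The plane through P with normal n = (a, b, c) satisfies n·(r - P) = 0,
i.e. ax + by + cz = a·x₀ + b·y₀ + c·z₀.
d = 0·(-5) + 1·(-1) + 0·3
  = 0 - 1 + 0
  = -1
Equation: y = -1

y = -1


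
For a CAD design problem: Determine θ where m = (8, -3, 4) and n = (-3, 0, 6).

m·n = 8·(-3) + (-3)·0 + 4·6 = -24 + 0 + 24 = 0
|m| = √(8² + (-3)² + 4²) = √89 ≈ 9.434
|n| = √((-3)² + 0² + 6²) = √45 ≈ 6.708
cos θ = (m·n)/(|m||n|) = 0/(9.434·6.708) ≈ 0
θ = arccos(0) ≈ 90°

90°


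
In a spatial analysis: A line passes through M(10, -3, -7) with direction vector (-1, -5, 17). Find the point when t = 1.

P(t) = M + t·d
  = (10 + (-1)·1, -3 + (-5)·1, -7 + 17·1)
  = (10 - 1, -3 - 5, -7 + 17)
  = (9, -8, 10)

(9, -8, 10)


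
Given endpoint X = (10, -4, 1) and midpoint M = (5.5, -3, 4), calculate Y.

Y = 2M - X
  = (2·5.5 - 10, 2·(-3) - (-4), 2·4 - 1)
  = (11 - 10, -6 + 4, 8 - 1)
  = (1, -2, 7)

(1, -2, 7)


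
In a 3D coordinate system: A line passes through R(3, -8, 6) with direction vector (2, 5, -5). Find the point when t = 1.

P(t) = R + t·d
  = (3 + 2·1, -8 + 5·1, 6 + (-5)·1)
  = (3 + 2, -8 + 5, 6 - 5)
  = (5, -3, 1)

(5, -3, 1)


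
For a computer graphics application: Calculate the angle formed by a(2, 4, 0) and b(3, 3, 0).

a·b = 2·3 + 4·3 + 0·0 = 6 + 12 + 0 = 18
|a| = √(2² + 4² + 0²) = √20 ≈ 4.472
|b| = √(3² + 3² + 0²) = √18 ≈ 4.243
cos θ = (a·b)/(|a||b|) = 18/(4.472·4.243) ≈ 0.9487
θ = arccos(0.9487) ≈ 18.43°

18.43°


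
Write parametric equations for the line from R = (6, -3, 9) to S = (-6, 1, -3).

Direction vector d = S - R = (-6 - 6, 1 + 3, -3 - 9) = (-12, 4, -12)
Parametric form r = R + t·d:
x = 6 - 12t, y = -3 + 4t, z = 9 - 12t

x = 6 - 12t, y = -3 + 4t, z = 9 - 12t


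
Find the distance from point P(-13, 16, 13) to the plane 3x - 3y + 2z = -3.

distance = |a·x₀ + b·y₀ + c·z₀ - d| / √(a² + b² + c²)
  = |3·(-13) + (-3)·16 + 2·13 - (-3)| / √(3² + (-3)² + 2²)
  = |-39 - 48 + 26 + 3| / √(9 + 9 + 4)
  = |-58| / √22
  = 58 / 4.69
  ≈ 12.37

12.37


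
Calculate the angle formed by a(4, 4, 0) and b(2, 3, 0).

a·b = 4·2 + 4·3 + 0·0 = 8 + 12 + 0 = 20
|a| = √(4² + 4² + 0²) = √32 ≈ 5.657
|b| = √(2² + 3² + 0²) = √13 ≈ 3.606
cos θ = (a·b)/(|a||b|) = 20/(5.657·3.606) ≈ 0.9806
θ = arccos(0.9806) ≈ 11.31°

11.31°


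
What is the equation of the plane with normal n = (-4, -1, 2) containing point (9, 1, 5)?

The plane through P with normal n = (a, b, c) satisfies n·(r - P) = 0,
i.e. ax + by + cz = a·x₀ + b·y₀ + c·z₀.
d = (-4)·9 + (-1)·1 + 2·5
  = -36 - 1 + 10
  = -27
Equation: -4x - y + 2z = -27

-4x - y + 2z = -27


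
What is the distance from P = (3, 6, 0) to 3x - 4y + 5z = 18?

distance = |a·x₀ + b·y₀ + c·z₀ - d| / √(a² + b² + c²)
  = |3·3 + (-4)·6 + 5·0 - 18| / √(3² + (-4)² + 5²)
  = |9 - 24 + 0 - 18| / √(9 + 16 + 25)
  = |-33| / √50
  = 33 / 7.071
  ≈ 4.667

4.667


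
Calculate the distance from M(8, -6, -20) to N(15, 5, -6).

d = √[(x₂-x₁)² + (y₂-y₁)² + (z₂-z₁)²]
  = √[7² + 11² + 14²]
  = √[49 + 121 + 196]
  = √366
  ≈ 19.13

19.13


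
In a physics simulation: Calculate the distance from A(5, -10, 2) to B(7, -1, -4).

d = √[(x₂-x₁)² + (y₂-y₁)² + (z₂-z₁)²]
  = √[2² + 9² + (-6)²]
  = √[4 + 81 + 36]
  = √121
  ≈ 11

11


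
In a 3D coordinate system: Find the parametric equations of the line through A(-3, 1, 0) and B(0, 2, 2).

Direction vector d = B - A = (0 + 3, 2 - 1, 2 + 0) = (3, 1, 2)
Parametric form r = A + t·d:
x = -3 + 3t, y = 1 + t, z = 0 + 2t

x = -3 + 3t, y = 1 + t, z = 0 + 2t


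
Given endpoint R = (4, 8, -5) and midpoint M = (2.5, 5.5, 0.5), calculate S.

S = 2M - R
  = (2·2.5 - 4, 2·5.5 - 8, 2·0.5 - (-5))
  = (5 - 4, 11 - 8, 1 + 5)
  = (1, 3, 6)

(1, 3, 6)


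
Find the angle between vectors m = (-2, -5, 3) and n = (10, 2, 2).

m·n = (-2)·10 + (-5)·2 + 3·2 = -20 - 10 + 6 = -24
|m| = √((-2)² + (-5)² + 3²) = √38 ≈ 6.164
|n| = √(10² + 2² + 2²) = √108 ≈ 10.39
cos θ = (m·n)/(|m||n|) = -24/(6.164·10.39) ≈ -0.3746
θ = arccos(-0.3746) ≈ 112°

112°


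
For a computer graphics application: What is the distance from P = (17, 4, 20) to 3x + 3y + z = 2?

distance = |a·x₀ + b·y₀ + c·z₀ - d| / √(a² + b² + c²)
  = |3·17 + 3·4 + 1·20 - 2| / √(3² + 3² + 1²)
  = |51 + 12 + 20 - 2| / √(9 + 9 + 1)
  = |81| / √19
  = 81 / 4.359
  ≈ 18.58

18.58


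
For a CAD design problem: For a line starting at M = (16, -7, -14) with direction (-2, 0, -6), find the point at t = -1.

P(t) = M + t·d
  = (16 + (-2)·(-1), -7 + 0·(-1), -14 + (-6)·(-1))
  = (16 + 2, -7 + 0, -14 + 6)
  = (18, -7, -8)

(18, -7, -8)


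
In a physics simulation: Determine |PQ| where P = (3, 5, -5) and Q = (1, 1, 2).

d = √[(x₂-x₁)² + (y₂-y₁)² + (z₂-z₁)²]
  = √[(-2)² + (-4)² + 7²]
  = √[4 + 16 + 49]
  = √69
  ≈ 8.307

8.307


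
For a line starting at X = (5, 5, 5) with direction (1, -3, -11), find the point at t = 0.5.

P(t) = X + t·d
  = (5 + 1·0.5, 5 + (-3)·0.5, 5 + (-11)·0.5)
  = (5 + 0.5, 5 - 1.5, 5 - 5.5)
  = (5.5, 3.5, -0.5)

(5.5, 3.5, -0.5)


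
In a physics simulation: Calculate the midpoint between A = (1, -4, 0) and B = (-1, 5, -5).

M = ((x₁+x₂)/2, (y₁+y₂)/2, (z₁+z₂)/2)
  = ((1 - 1)/2, (-4 + 5)/2, (0 - 5)/2)
  = (0/2, 1/2, -5/2)
  = (0, 0.5, -2.5)

(0, 0.5, -2.5)


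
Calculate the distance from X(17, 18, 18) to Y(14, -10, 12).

d = √[(x₂-x₁)² + (y₂-y₁)² + (z₂-z₁)²]
  = √[(-3)² + (-28)² + (-6)²]
  = √[9 + 784 + 36]
  = √829
  ≈ 28.79

28.79


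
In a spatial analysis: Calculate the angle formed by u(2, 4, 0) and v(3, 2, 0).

u·v = 2·3 + 4·2 + 0·0 = 6 + 8 + 0 = 14
|u| = √(2² + 4² + 0²) = √20 ≈ 4.472
|v| = √(3² + 2² + 0²) = √13 ≈ 3.606
cos θ = (u·v)/(|u||v|) = 14/(4.472·3.606) ≈ 0.8682
θ = arccos(0.8682) ≈ 29.74°

29.74°


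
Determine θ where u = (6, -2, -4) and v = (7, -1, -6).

u·v = 6·7 + (-2)·(-1) + (-4)·(-6) = 42 + 2 + 24 = 68
|u| = √(6² + (-2)² + (-4)²) = √56 ≈ 7.483
|v| = √(7² + (-1)² + (-6)²) = √86 ≈ 9.274
cos θ = (u·v)/(|u||v|) = 68/(7.483·9.274) ≈ 0.9799
θ = arccos(0.9799) ≈ 11.52°

11.52°


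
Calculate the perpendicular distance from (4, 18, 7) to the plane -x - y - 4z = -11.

distance = |a·x₀ + b·y₀ + c·z₀ - d| / √(a² + b² + c²)
  = |(-1)·4 + (-1)·18 + (-4)·7 - (-11)| / √((-1)² + (-1)² + (-4)²)
  = |-4 - 18 - 28 + 11| / √(1 + 1 + 16)
  = |-39| / √18
  = 39 / 4.243
  ≈ 9.192

9.192


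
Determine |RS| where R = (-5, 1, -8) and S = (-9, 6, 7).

d = √[(x₂-x₁)² + (y₂-y₁)² + (z₂-z₁)²]
  = √[(-4)² + 5² + 15²]
  = √[16 + 25 + 225]
  = √266
  ≈ 16.31

16.31


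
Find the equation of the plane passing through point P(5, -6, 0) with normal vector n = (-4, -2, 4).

The plane through P with normal n = (a, b, c) satisfies n·(r - P) = 0,
i.e. ax + by + cz = a·x₀ + b·y₀ + c·z₀.
d = (-4)·5 + (-2)·(-6) + 4·0
  = -20 + 12 + 0
  = -8
Equation: -4x - 2y + 4z = -8

-4x - 2y + 4z = -8


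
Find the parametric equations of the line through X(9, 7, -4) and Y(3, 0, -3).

Direction vector d = Y - X = (3 - 9, 0 - 7, -3 + 4) = (-6, -7, 1)
Parametric form r = X + t·d:
x = 9 - 6t, y = 7 - 7t, z = -4 + t

x = 9 - 6t, y = 7 - 7t, z = -4 + t


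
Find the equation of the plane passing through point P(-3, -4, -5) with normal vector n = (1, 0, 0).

The plane through P with normal n = (a, b, c) satisfies n·(r - P) = 0,
i.e. ax + by + cz = a·x₀ + b·y₀ + c·z₀.
d = 1·(-3) + 0·(-4) + 0·(-5)
  = -3 + 0 + 0
  = -3
Equation: x = -3

x = -3


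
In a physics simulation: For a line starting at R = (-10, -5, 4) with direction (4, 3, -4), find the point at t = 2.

P(t) = R + t·d
  = (-10 + 4·2, -5 + 3·2, 4 + (-4)·2)
  = (-10 + 8, -5 + 6, 4 - 8)
  = (-2, 1, -4)

(-2, 1, -4)


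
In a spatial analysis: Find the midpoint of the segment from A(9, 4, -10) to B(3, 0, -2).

M = ((x₁+x₂)/2, (y₁+y₂)/2, (z₁+z₂)/2)
  = ((9 + 3)/2, (4 + 0)/2, (-10 - 2)/2)
  = (12/2, 4/2, -12/2)
  = (6, 2, -6)

(6, 2, -6)


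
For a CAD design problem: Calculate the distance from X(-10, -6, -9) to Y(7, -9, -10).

d = √[(x₂-x₁)² + (y₂-y₁)² + (z₂-z₁)²]
  = √[17² + (-3)² + (-1)²]
  = √[289 + 9 + 1]
  = √299
  ≈ 17.29

17.29


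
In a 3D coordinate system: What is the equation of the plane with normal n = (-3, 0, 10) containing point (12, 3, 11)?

The plane through P with normal n = (a, b, c) satisfies n·(r - P) = 0,
i.e. ax + by + cz = a·x₀ + b·y₀ + c·z₀.
d = (-3)·12 + 0·3 + 10·11
  = -36 + 0 + 110
  = 74
Equation: -3x + 10z = 74

-3x + 10z = 74


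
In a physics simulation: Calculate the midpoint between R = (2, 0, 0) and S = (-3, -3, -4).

M = ((x₁+x₂)/2, (y₁+y₂)/2, (z₁+z₂)/2)
  = ((2 - 3)/2, (0 - 3)/2, (0 - 4)/2)
  = (-1/2, -3/2, -4/2)
  = (-0.5, -1.5, -2)

(-0.5, -1.5, -2)


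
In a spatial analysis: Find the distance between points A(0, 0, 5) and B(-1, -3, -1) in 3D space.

d = √[(x₂-x₁)² + (y₂-y₁)² + (z₂-z₁)²]
  = √[(-1)² + (-3)² + (-6)²]
  = √[1 + 9 + 36]
  = √46
  ≈ 6.782

6.782


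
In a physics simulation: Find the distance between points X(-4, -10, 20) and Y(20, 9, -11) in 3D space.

d = √[(x₂-x₁)² + (y₂-y₁)² + (z₂-z₁)²]
  = √[24² + 19² + (-31)²]
  = √[576 + 361 + 961]
  = √1898
  ≈ 43.57

43.57


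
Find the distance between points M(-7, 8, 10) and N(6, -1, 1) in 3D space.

d = √[(x₂-x₁)² + (y₂-y₁)² + (z₂-z₁)²]
  = √[13² + (-9)² + (-9)²]
  = √[169 + 81 + 81]
  = √331
  ≈ 18.19

18.19


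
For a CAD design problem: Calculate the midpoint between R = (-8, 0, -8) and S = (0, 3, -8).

M = ((x₁+x₂)/2, (y₁+y₂)/2, (z₁+z₂)/2)
  = ((-8 + 0)/2, (0 + 3)/2, (-8 - 8)/2)
  = (-8/2, 3/2, -16/2)
  = (-4, 1.5, -8)

(-4, 1.5, -8)


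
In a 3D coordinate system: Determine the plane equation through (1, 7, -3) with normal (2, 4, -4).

The plane through P with normal n = (a, b, c) satisfies n·(r - P) = 0,
i.e. ax + by + cz = a·x₀ + b·y₀ + c·z₀.
d = 2·1 + 4·7 + (-4)·(-3)
  = 2 + 28 + 12
  = 42
Equation: 2x + 4y - 4z = 42

2x + 4y - 4z = 42


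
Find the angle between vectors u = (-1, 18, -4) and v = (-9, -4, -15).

u·v = (-1)·(-9) + 18·(-4) + (-4)·(-15) = 9 - 72 + 60 = -3
|u| = √((-1)² + 18² + (-4)²) = √341 ≈ 18.47
|v| = √((-9)² + (-4)² + (-15)²) = √322 ≈ 17.94
cos θ = (u·v)/(|u||v|) = -3/(18.47·17.94) ≈ -0.009053
θ = arccos(-0.009053) ≈ 90.52°

90.52°


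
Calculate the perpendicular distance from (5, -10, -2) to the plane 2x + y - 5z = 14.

distance = |a·x₀ + b·y₀ + c·z₀ - d| / √(a² + b² + c²)
  = |2·5 + 1·(-10) + (-5)·(-2) - 14| / √(2² + 1² + (-5)²)
  = |10 - 10 + 10 - 14| / √(4 + 1 + 25)
  = |-4| / √30
  = 4 / 5.477
  ≈ 0.7303

0.7303


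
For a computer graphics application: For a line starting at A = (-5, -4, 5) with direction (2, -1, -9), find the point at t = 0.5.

P(t) = A + t·d
  = (-5 + 2·0.5, -4 + (-1)·0.5, 5 + (-9)·0.5)
  = (-5 + 1, -4 - 0.5, 5 - 4.5)
  = (-4, -4.5, 0.5)

(-4, -4.5, 0.5)


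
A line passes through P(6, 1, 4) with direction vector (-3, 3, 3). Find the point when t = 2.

P(t) = P + t·d
  = (6 + (-3)·2, 1 + 3·2, 4 + 3·2)
  = (6 - 6, 1 + 6, 4 + 6)
  = (0, 7, 10)

(0, 7, 10)


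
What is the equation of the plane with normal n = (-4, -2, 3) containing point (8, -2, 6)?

The plane through P with normal n = (a, b, c) satisfies n·(r - P) = 0,
i.e. ax + by + cz = a·x₀ + b·y₀ + c·z₀.
d = (-4)·8 + (-2)·(-2) + 3·6
  = -32 + 4 + 18
  = -10
Equation: -4x - 2y + 3z = -10

-4x - 2y + 3z = -10


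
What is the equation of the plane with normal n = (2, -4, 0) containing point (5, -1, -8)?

The plane through P with normal n = (a, b, c) satisfies n·(r - P) = 0,
i.e. ax + by + cz = a·x₀ + b·y₀ + c·z₀.
d = 2·5 + (-4)·(-1) + 0·(-8)
  = 10 + 4 + 0
  = 14
Equation: 2x - 4y = 14

2x - 4y = 14


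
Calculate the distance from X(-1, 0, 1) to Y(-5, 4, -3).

d = √[(x₂-x₁)² + (y₂-y₁)² + (z₂-z₁)²]
  = √[(-4)² + 4² + (-4)²]
  = √[16 + 16 + 16]
  = √48
  ≈ 6.928

6.928


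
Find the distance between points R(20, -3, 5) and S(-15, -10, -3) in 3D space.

d = √[(x₂-x₁)² + (y₂-y₁)² + (z₂-z₁)²]
  = √[(-35)² + (-7)² + (-8)²]
  = √[1225 + 49 + 64]
  = √1338
  ≈ 36.58

36.58


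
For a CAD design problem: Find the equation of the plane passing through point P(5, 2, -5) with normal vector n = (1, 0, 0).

The plane through P with normal n = (a, b, c) satisfies n·(r - P) = 0,
i.e. ax + by + cz = a·x₀ + b·y₀ + c·z₀.
d = 1·5 + 0·2 + 0·(-5)
  = 5 + 0 + 0
  = 5
Equation: x = 5

x = 5


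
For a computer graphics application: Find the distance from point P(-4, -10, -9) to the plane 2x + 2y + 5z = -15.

distance = |a·x₀ + b·y₀ + c·z₀ - d| / √(a² + b² + c²)
  = |2·(-4) + 2·(-10) + 5·(-9) - (-15)| / √(2² + 2² + 5²)
  = |-8 - 20 - 45 + 15| / √(4 + 4 + 25)
  = |-58| / √33
  = 58 / 5.745
  ≈ 10.1

10.1


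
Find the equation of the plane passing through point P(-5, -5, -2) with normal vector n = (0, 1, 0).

The plane through P with normal n = (a, b, c) satisfies n·(r - P) = 0,
i.e. ax + by + cz = a·x₀ + b·y₀ + c·z₀.
d = 0·(-5) + 1·(-5) + 0·(-2)
  = 0 - 5 + 0
  = -5
Equation: y = -5

y = -5


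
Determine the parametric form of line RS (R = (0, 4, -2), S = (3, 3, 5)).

Direction vector d = S - R = (3 + 0, 3 - 4, 5 + 2) = (3, -1, 7)
Parametric form r = R + t·d:
x = 0 + 3t, y = 4 - t, z = -2 + 7t

x = 0 + 3t, y = 4 - t, z = -2 + 7t


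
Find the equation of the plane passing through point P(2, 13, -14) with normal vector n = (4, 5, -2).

The plane through P with normal n = (a, b, c) satisfies n·(r - P) = 0,
i.e. ax + by + cz = a·x₀ + b·y₀ + c·z₀.
d = 4·2 + 5·13 + (-2)·(-14)
  = 8 + 65 + 28
  = 101
Equation: 4x + 5y - 2z = 101

4x + 5y - 2z = 101


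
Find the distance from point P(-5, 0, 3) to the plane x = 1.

distance = |a·x₀ + b·y₀ + c·z₀ - d| / √(a² + b² + c²)
  = |1·(-5) + 0·0 + 0·3 - 1| / √(1² + 0² + 0²)
  = |-5 + 0 + 0 - 1| / √(1 + 0 + 0)
  = |-6| / √1
  = 6 / 1
  ≈ 6

6


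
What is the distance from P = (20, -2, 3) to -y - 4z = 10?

distance = |a·x₀ + b·y₀ + c·z₀ - d| / √(a² + b² + c²)
  = |0·20 + (-1)·(-2) + (-4)·3 - 10| / √(0² + (-1)² + (-4)²)
  = |0 + 2 - 12 - 10| / √(0 + 1 + 16)
  = |-20| / √17
  = 20 / 4.123
  ≈ 4.851

4.851


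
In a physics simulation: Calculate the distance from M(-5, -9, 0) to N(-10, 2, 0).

d = √[(x₂-x₁)² + (y₂-y₁)² + (z₂-z₁)²]
  = √[(-5)² + 11² + 0²]
  = √[25 + 121 + 0]
  = √146
  ≈ 12.08

12.08


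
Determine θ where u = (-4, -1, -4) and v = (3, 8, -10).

u·v = (-4)·3 + (-1)·8 + (-4)·(-10) = -12 - 8 + 40 = 20
|u| = √((-4)² + (-1)² + (-4)²) = √33 ≈ 5.745
|v| = √(3² + 8² + (-10)²) = √173 ≈ 13.15
cos θ = (u·v)/(|u||v|) = 20/(5.745·13.15) ≈ 0.2647
θ = arccos(0.2647) ≈ 74.65°

74.65°


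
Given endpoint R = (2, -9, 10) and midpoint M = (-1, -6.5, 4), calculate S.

S = 2M - R
  = (2·(-1) - 2, 2·(-6.5) - (-9), 2·4 - 10)
  = (-2 - 2, -13 + 9, 8 - 10)
  = (-4, -4, -2)

(-4, -4, -2)


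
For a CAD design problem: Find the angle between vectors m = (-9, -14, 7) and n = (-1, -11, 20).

m·n = (-9)·(-1) + (-14)·(-11) + 7·20 = 9 + 154 + 140 = 303
|m| = √((-9)² + (-14)² + 7²) = √326 ≈ 18.06
|n| = √((-1)² + (-11)² + 20²) = √522 ≈ 22.85
cos θ = (m·n)/(|m||n|) = 303/(18.06·22.85) ≈ 0.7345
θ = arccos(0.7345) ≈ 42.73°

42.73°


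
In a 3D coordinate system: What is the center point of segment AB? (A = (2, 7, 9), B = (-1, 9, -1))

M = ((x₁+x₂)/2, (y₁+y₂)/2, (z₁+z₂)/2)
  = ((2 - 1)/2, (7 + 9)/2, (9 - 1)/2)
  = (1/2, 16/2, 8/2)
  = (0.5, 8, 4)

(0.5, 8, 4)


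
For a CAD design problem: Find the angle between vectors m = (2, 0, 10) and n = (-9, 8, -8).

m·n = 2·(-9) + 0·8 + 10·(-8) = -18 + 0 - 80 = -98
|m| = √(2² + 0² + 10²) = √104 ≈ 10.2
|n| = √((-9)² + 8² + (-8)²) = √209 ≈ 14.46
cos θ = (m·n)/(|m||n|) = -98/(10.2·14.46) ≈ -0.6647
θ = arccos(-0.6647) ≈ 131.7°

131.7°


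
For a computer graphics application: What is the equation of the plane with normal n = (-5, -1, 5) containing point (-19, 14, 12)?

The plane through P with normal n = (a, b, c) satisfies n·(r - P) = 0,
i.e. ax + by + cz = a·x₀ + b·y₀ + c·z₀.
d = (-5)·(-19) + (-1)·14 + 5·12
  = 95 - 14 + 60
  = 141
Equation: -5x - y + 5z = 141

-5x - y + 5z = 141


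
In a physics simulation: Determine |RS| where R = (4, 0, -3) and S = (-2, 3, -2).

d = √[(x₂-x₁)² + (y₂-y₁)² + (z₂-z₁)²]
  = √[(-6)² + 3² + 1²]
  = √[36 + 9 + 1]
  = √46
  ≈ 6.782

6.782


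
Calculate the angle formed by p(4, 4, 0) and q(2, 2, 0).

p·q = 4·2 + 4·2 + 0·0 = 8 + 8 + 0 = 16
|p| = √(4² + 4² + 0²) = √32 ≈ 5.657
|q| = √(2² + 2² + 0²) = √8 ≈ 2.828
cos θ = (p·q)/(|p||q|) = 16/(5.657·2.828) ≈ 1
θ = arccos(1) ≈ 0°

0°


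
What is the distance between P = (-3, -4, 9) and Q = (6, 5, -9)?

d = √[(x₂-x₁)² + (y₂-y₁)² + (z₂-z₁)²]
  = √[9² + 9² + (-18)²]
  = √[81 + 81 + 324]
  = √486
  ≈ 22.05

22.05


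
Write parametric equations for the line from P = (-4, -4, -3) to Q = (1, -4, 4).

Direction vector d = Q - P = (1 + 4, -4 + 4, 4 + 3) = (5, 0, 7)
Parametric form r = P + t·d:
x = -4 + 5t, y = -4, z = -3 + 7t

x = -4 + 5t, y = -4, z = -3 + 7t


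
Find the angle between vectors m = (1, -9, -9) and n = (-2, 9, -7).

m·n = 1·(-2) + (-9)·9 + (-9)·(-7) = -2 - 81 + 63 = -20
|m| = √(1² + (-9)² + (-9)²) = √163 ≈ 12.77
|n| = √((-2)² + 9² + (-7)²) = √134 ≈ 11.58
cos θ = (m·n)/(|m||n|) = -20/(12.77·11.58) ≈ -0.1353
θ = arccos(-0.1353) ≈ 97.78°

97.78°


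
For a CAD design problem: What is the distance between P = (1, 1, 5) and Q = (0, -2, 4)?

d = √[(x₂-x₁)² + (y₂-y₁)² + (z₂-z₁)²]
  = √[(-1)² + (-3)² + (-1)²]
  = √[1 + 9 + 1]
  = √11
  ≈ 3.317

3.317


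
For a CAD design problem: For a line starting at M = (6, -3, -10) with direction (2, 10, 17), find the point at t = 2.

P(t) = M + t·d
  = (6 + 2·2, -3 + 10·2, -10 + 17·2)
  = (6 + 4, -3 + 20, -10 + 34)
  = (10, 17, 24)

(10, 17, 24)


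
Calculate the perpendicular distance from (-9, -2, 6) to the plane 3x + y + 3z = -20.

distance = |a·x₀ + b·y₀ + c·z₀ - d| / √(a² + b² + c²)
  = |3·(-9) + 1·(-2) + 3·6 - (-20)| / √(3² + 1² + 3²)
  = |-27 - 2 + 18 + 20| / √(9 + 1 + 9)
  = |9| / √19
  = 9 / 4.359
  ≈ 2.065

2.065


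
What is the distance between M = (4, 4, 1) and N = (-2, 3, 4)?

d = √[(x₂-x₁)² + (y₂-y₁)² + (z₂-z₁)²]
  = √[(-6)² + (-1)² + 3²]
  = √[36 + 1 + 9]
  = √46
  ≈ 6.782

6.782


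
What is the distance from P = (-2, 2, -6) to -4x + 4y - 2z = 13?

distance = |a·x₀ + b·y₀ + c·z₀ - d| / √(a² + b² + c²)
  = |(-4)·(-2) + 4·2 + (-2)·(-6) - 13| / √((-4)² + 4² + (-2)²)
  = |8 + 8 + 12 - 13| / √(16 + 16 + 4)
  = |15| / √36
  = 15 / 6
  ≈ 2.5

2.5


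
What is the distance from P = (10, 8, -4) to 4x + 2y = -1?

distance = |a·x₀ + b·y₀ + c·z₀ - d| / √(a² + b² + c²)
  = |4·10 + 2·8 + 0·(-4) - (-1)| / √(4² + 2² + 0²)
  = |40 + 16 + 0 + 1| / √(16 + 4 + 0)
  = |57| / √20
  = 57 / 4.472
  ≈ 12.75

12.75


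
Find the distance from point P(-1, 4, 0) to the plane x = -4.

distance = |a·x₀ + b·y₀ + c·z₀ - d| / √(a² + b² + c²)
  = |1·(-1) + 0·4 + 0·0 - (-4)| / √(1² + 0² + 0²)
  = |-1 + 0 + 0 + 4| / √(1 + 0 + 0)
  = |3| / √1
  = 3 / 1
  ≈ 3

3


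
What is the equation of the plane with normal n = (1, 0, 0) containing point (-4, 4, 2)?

The plane through P with normal n = (a, b, c) satisfies n·(r - P) = 0,
i.e. ax + by + cz = a·x₀ + b·y₀ + c·z₀.
d = 1·(-4) + 0·4 + 0·2
  = -4 + 0 + 0
  = -4
Equation: x = -4

x = -4


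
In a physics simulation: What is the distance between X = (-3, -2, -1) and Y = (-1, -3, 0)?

d = √[(x₂-x₁)² + (y₂-y₁)² + (z₂-z₁)²]
  = √[2² + (-1)² + 1²]
  = √[4 + 1 + 1]
  = √6
  ≈ 2.449

2.449


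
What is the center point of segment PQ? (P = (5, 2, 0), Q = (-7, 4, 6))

M = ((x₁+x₂)/2, (y₁+y₂)/2, (z₁+z₂)/2)
  = ((5 - 7)/2, (2 + 4)/2, (0 + 6)/2)
  = (-2/2, 6/2, 6/2)
  = (-1, 3, 3)

(-1, 3, 3)


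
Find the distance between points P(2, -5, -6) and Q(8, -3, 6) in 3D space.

d = √[(x₂-x₁)² + (y₂-y₁)² + (z₂-z₁)²]
  = √[6² + 2² + 12²]
  = √[36 + 4 + 144]
  = √184
  ≈ 13.56

13.56


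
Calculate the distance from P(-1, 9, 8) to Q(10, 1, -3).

d = √[(x₂-x₁)² + (y₂-y₁)² + (z₂-z₁)²]
  = √[11² + (-8)² + (-11)²]
  = √[121 + 64 + 121]
  = √306
  ≈ 17.49

17.49


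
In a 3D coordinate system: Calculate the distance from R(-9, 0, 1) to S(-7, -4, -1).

d = √[(x₂-x₁)² + (y₂-y₁)² + (z₂-z₁)²]
  = √[2² + (-4)² + (-2)²]
  = √[4 + 16 + 4]
  = √24
  ≈ 4.899

4.899


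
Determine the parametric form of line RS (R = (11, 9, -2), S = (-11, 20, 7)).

Direction vector d = S - R = (-11 - 11, 20 - 9, 7 + 2) = (-22, 11, 9)
Parametric form r = R + t·d:
x = 11 - 22t, y = 9 + 11t, z = -2 + 9t

x = 11 - 22t, y = 9 + 11t, z = -2 + 9t
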